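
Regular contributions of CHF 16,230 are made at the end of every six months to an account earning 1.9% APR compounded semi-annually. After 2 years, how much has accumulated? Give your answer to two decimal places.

CHF 65,850.98

Periodic rate i = 0.019/2 = 0.0095; n = 2 × 2 = 4 periods.
FV = PMT · [(1+i)^n − 1] / i = 16230 · 4.057362 = 65,850.9829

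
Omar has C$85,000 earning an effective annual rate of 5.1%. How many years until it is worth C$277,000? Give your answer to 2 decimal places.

23.75 years

n = ln(277000/85000) / ln(1+0.051) = ln(3.25882) / 0.049742 = 23.7498 years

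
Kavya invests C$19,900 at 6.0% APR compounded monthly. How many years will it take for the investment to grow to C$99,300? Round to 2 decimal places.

Periodic rate i = 0.06/12 = 0.005.
(1+i)^n = 99300/19900 = 4.98995, so n = ln 4.98995 / ln 1.005 = 322.2882 months
= 322.2882/12 years

26.86 years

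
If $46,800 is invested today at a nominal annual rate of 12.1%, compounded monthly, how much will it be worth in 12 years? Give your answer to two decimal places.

Periodic rate i = 0.121/12 = 0.0100833; n = 12 × 12 = 144 periods.
FV = PV·(1+i)^n = 46,800 × 4.240700 = 198,464.7582

$198,464.76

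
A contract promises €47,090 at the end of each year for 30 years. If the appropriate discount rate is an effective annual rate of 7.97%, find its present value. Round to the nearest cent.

€531,633.07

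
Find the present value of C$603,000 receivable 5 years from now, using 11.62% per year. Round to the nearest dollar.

PV = FV·(1+i)^(−n) = 603,000 × 0.577152 = 348,022.4189

C$348,022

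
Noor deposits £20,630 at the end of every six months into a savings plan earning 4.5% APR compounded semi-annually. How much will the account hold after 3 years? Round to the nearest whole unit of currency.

With 2 periods per year: i = 0.0225, n = 6.
FV = PMT · [(1+i)^n − 1] / i = 20630 · 6.347797 = 130,955.0604

£130,955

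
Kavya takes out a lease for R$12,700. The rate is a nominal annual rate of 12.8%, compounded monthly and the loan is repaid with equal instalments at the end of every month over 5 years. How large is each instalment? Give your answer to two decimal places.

R$287.67

Periodic rate i = 0.128/12 = 0.0106667; n = 5 × 12 = 60 periods.
Annuity-PV factor = 44.148508; PMT = 12700 / 44.148508 = 287.6654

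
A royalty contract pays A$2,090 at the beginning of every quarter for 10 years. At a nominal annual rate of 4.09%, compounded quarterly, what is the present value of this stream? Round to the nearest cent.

A$69,030.89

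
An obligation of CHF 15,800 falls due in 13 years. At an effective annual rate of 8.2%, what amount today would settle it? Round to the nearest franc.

CHF 5,672

PV = 15,800 / (1 + 0.082)^13 = 15,800 / 2.785829 = 5,671.5622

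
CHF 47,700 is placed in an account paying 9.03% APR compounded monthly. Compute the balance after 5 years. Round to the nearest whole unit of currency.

Periodic rate i = 0.0903/12 = 0.007525; n = 5 × 12 = 60 periods.
FV = PV·(1+i)^n = 47,700 × 1.568014 = 74,794.2570

CHF 74,794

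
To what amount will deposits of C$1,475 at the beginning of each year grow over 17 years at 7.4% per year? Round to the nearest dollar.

C$50,643

FV = PMT · [(1+i)^n − 1] / i × (1+i) = 1475 · 34.334324 = 50,643.1283
(annuity-due: payments at period start, so ×(1+i).)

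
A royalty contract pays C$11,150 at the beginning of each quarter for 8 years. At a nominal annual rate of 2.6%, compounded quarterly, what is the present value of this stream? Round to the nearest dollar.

Periodic rate i = 0.026/4 = 0.0065; n = 8 × 4 = 32 periods.
Annuity factor a(32|0.0065) × (1+i) = 28.994338; PV = 11150 × 28.994338 = 323,286.8646
(annuity-due: payments at period start, so ×(1+i).)

C$323,287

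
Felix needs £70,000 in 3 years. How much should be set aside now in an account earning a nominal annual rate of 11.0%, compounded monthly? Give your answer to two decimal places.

£50,400.37

With 12 periods per year: i = 0.00916667, n = 36.
PV = 70,000 / (1 + 0.00916667)^36 = 70,000 / 1.388879 = 50,400.3723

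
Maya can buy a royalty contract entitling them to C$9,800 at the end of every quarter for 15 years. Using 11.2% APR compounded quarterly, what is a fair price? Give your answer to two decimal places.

Periodic rate i = 0.112/4 = 0.028; n = 15 × 4 = 60 periods.
Annuity factor a(60|0.028) = 28.902592; PV = 9800 × 28.902592 = 283,245.4051

C$283,245.41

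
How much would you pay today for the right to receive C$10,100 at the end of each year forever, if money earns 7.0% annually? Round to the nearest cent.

C$144,285.71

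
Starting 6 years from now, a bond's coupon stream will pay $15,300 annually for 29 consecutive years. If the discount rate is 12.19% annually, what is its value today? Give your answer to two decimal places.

$68,104.94

Value one period before first payment (t=5): 15300 × [1 − (1+0.1219)^(−29)] / 0.1219 = 15300 × 7.911484 = 121,045.7001
Discount back 5 years: 121,045.7001 × (1+0.1219)^(−5) = 121,045.7001 × 0.562638 = 68,104.9419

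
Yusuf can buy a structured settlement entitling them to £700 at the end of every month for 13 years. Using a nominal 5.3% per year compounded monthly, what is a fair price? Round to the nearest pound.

£78,795

With 12 periods per year: i = 0.00441667, n = 156.
PV = 700 × [1 − (1+0.00441667)^(−156)] / 0.00441667 = 700 × 112.564491 = 78,795.1437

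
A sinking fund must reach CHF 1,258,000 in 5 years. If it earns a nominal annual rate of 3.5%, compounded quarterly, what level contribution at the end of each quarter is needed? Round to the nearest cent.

Periodic rate i = 0.035/4 = 0.00875; n = 5 × 4 = 20 periods.
FV-annuity factor = 21.753120; PMT = 1.258e+06 / 21.753120 = 57,830.7849

CHF 57,830.78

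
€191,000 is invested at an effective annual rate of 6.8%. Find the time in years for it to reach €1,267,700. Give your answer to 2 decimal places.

n = ln(1.2677e+06/191000) / ln(1+0.068) = ln(6.63717) / 0.065788 = 28.7696 years

28.77 years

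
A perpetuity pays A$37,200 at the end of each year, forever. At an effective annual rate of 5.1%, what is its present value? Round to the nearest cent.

PV = PMT / i = 37200 / 0.051 = 729,411.7647

A$729,411.76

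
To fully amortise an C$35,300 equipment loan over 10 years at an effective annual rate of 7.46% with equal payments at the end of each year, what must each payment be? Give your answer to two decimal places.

PMT = 35300 / ( [1 − (1+0.0746)^(−10)] / 0.0746 ) = 35300 / 6.876635 = 5,133.3244

C$5,133.32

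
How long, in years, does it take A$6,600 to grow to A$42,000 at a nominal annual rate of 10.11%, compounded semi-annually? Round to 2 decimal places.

Periodic rate i = 0.1011/2 = 0.05055.
n = ln(42000/6600) / ln(1+0.05055) = ln(6.36364) / 0.049314 = 37.5270 half-years
= 37.5270/2 years

18.76 years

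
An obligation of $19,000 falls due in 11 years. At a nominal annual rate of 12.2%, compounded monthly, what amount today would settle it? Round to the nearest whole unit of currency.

$4,999

i = 0.122/12 = 0.0101667 per month; n = 11·12 = 132.
Discount factor = (1+0.0101667)^(−132) = 0.263099; PV = 19,000 × 0.263099 = 4,998.8852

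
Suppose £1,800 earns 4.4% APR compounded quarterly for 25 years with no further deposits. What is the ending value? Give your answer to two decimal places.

£5,375.12

With 4 periods per year: i = 0.011, n = 100.
FV = 1,800 × (1 + 0.011)^100 = 5,375.1188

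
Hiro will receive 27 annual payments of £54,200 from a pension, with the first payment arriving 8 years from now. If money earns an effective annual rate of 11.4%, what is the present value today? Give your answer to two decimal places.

£211,198.90

Value one period before first payment (t=7): 54200 × [1 − (1+0.114)^(−27)] / 0.114 = 54200 × 8.296381 = 449,663.8571
Discount back 7 years: 449,663.8571 × (1+0.114)^(−7) = 449,663.8571 × 0.469682 = 211,198.8969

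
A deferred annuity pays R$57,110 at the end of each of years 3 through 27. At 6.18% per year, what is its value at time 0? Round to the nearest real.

Value one period before first payment (t=2): 57110 × [1 − (1+0.0618)^(−25)] / 0.0618 = 57110 × 12.567601 = 717,735.7101
PV₀ = 717,735.7101 / (1+0.0618)^2 = 717,735.7101 / 1.127419 = 636,618.2913

R$636,618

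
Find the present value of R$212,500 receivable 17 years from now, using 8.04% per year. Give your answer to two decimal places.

Discount factor = (1+0.0804)^(−17) = 0.268573; PV = 212,500 × 0.268573 = 57,071.7449

R$57,071.74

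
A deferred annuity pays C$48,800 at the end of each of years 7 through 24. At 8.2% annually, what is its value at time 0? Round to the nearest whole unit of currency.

C$281,113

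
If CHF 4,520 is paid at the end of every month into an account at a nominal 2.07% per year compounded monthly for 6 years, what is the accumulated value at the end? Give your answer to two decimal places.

CHF 346,195.72

With 12 periods per year: i = 0.001725, n = 72.
FV = PMT · [(1+i)^n − 1] / i = 4520 · 76.591973 = 346,195.7194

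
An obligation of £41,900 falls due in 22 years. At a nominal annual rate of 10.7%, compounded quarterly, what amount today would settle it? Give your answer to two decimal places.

£4,105.06

With 4 periods per year: i = 0.02675, n = 88.
Discount factor = (1+0.02675)^(−88) = 0.097973; PV = 41,900 × 0.097973 = 4,105.0591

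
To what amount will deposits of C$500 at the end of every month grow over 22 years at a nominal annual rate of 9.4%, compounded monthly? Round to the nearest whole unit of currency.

C$436,948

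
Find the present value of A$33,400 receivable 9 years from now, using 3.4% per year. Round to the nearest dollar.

A$24,721

PV = 33,400 / (1 + 0.034)^9 = 33,400 / 1.351092 = 24,720.7486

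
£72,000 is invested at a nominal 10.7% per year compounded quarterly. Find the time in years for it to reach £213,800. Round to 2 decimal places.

Periodic rate i = 0.107/4 = 0.02675.
n = ln(213800/72000) / ln(1+0.02675) = ln(2.96944) / 0.026398 = 41.2287 quarters
= 41.2287/4 years

10.31 years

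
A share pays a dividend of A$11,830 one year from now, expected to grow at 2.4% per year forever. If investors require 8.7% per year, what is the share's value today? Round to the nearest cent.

A$187,777.78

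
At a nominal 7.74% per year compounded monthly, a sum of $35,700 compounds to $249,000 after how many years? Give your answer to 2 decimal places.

Periodic rate i = 0.0774/12 = 0.00645.
(1+i)^n = 249000/35700 = 6.97479, so n = ln 6.97479 / ln 1.00645 = 302.1022 months
= 302.1022/12 years

25.18 years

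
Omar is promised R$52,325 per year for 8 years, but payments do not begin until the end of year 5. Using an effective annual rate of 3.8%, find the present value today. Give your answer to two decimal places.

R$305,989.32

PV at t=4 (ordinary 8-year annuity): 52325 × a(8|0.038) = 52325 × 6.788697 = 355,218.5885
Discount back 4 years: 355,218.5885 × (1+0.038)^(−4) = 355,218.5885 × 0.861411 = 305,989.3212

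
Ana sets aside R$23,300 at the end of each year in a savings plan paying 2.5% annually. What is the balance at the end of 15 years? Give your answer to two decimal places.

R$417,813.89

Accumulation factor s(15|0.025) = 17.931927; FV = 23300 × 17.931927 = 417,813.8912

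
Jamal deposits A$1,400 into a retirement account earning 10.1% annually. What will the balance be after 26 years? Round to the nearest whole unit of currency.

A$17,084

1,400 × (1+0.101)^26 = 1,400 × 12.203103 = 17,084.3448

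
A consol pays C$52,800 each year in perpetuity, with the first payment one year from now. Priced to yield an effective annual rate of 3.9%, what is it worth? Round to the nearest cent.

C$1,353,846.15

PV = C/r = 52800/0.039 = 1,353,846.1538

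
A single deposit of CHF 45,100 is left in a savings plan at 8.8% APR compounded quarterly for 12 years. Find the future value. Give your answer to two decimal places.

CHF 128,179.79

i = 0.088/4 = 0.022 per quarter; n = 12·4 = 48.
FV = PV·(1+i)^n = 45,100 × 2.842124 = 128,179.7854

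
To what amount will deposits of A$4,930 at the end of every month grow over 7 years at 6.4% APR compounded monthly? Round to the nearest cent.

A$520,715.74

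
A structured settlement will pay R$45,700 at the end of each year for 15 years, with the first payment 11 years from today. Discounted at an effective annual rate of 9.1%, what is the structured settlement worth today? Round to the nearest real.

PV at t=10 (ordinary 15-year annuity): 45700 × a(15|0.091) = 45700 × 8.013323 = 366,208.8746
PV₀ = 366,208.8746 / (1+0.091)^10 = 366,208.8746 / 2.389172 = 153,278.5413

R$153,279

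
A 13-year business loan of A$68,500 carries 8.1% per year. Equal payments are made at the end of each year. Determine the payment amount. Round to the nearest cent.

PMT = 68500 / ( [1 − (1+0.081)^(−13)] / 0.081 ) = 68500 / 7.860488 = 8,714.4719

A$8,714.47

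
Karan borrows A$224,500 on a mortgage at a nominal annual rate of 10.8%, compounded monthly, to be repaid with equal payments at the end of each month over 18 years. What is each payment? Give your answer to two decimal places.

Periodic rate i = 0.108/12 = 0.009; n = 18 × 12 = 216 periods.
Annuity-PV factor = 95.068850; PMT = 224500 / 95.068850 = 2,361.4465

A$2,361.45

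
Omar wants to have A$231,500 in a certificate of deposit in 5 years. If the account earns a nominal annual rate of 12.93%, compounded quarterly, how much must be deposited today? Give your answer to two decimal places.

A$122,524.26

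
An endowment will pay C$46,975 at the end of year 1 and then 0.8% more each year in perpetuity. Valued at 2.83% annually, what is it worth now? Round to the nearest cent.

PV = D₁/(r − g) = 46975/(0.0283 − 0.008) = 2,314,039.4089

C$2,314,039.41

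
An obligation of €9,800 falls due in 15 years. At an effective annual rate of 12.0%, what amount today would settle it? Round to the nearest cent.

€1,790.42

Discount factor = (1+0.12)^(−15) = 0.182696; PV = 9,800 × 0.182696 = 1,790.4234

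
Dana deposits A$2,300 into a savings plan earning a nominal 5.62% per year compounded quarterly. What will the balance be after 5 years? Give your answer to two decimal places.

A$3,040.29

With 4 periods per year: i = 0.01405, n = 20.
FV = PV·(1+i)^n = 2,300 × 1.321866 = 3,040.2915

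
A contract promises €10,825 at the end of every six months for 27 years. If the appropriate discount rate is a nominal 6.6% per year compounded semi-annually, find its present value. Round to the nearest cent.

Periodic rate i = 0.066/2 = 0.033; n = 27 × 2 = 54 periods.
Annuity factor a(54|0.033) = 25.054125; PV = 10825 × 25.054125 = 271,210.9083

€271,210.91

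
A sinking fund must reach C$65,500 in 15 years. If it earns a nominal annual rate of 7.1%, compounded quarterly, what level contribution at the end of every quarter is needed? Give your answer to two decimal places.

Periodic rate i = 0.071/4 = 0.01775; n = 15 × 4 = 60 periods.
FV-annuity factor = 105.569971; PMT = 65500 / 105.569971 = 620.4416

C$620.44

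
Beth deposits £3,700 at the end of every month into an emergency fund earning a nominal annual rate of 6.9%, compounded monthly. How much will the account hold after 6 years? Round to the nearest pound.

Periodic rate i = 0.069/12 = 0.00575; n = 6 × 12 = 72 periods.
Accumulation factor s(72|0.00575) = 88.880763; FV = 3700 × 88.880763 = 328,858.8215

£328,859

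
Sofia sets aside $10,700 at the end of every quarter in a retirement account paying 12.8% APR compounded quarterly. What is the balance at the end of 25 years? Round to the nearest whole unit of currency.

$7,467,582

With 4 periods per year: i = 0.032, n = 100.
FV = PMT · [(1+i)^n − 1] / i = 10700 · 697.904820 = 7,467,581.5704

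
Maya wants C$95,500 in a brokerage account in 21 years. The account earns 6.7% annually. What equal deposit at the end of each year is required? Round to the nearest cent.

PMT = 95500 / ( [(1+0.067)^21 − 1] / 0.067 ) = 95500 / 43.335636 = 2,203.7290

C$2,203.73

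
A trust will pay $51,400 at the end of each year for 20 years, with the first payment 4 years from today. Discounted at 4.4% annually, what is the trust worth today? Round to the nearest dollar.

$592,709

PV at t=3 (ordinary 20-year annuity): 51400 × a(20|0.044) = 51400 × 13.121388 = 674,439.3665
PV₀ = 674,439.3665 / (1+0.044)^3 = 674,439.3665 / 1.137893 = 592,708.8553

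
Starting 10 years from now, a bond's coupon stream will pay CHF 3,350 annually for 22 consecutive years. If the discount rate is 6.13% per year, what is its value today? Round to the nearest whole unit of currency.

Value one period before first payment (t=9): 3350 × [1 − (1+0.0613)^(−22)] / 0.0613 = 3350 × 11.906651 = 39,887.2823
PV₀ = 39,887.2823 / (1+0.0613)^9 = 39,887.2823 / 1.708219 = 23,350.2196

CHF 23,350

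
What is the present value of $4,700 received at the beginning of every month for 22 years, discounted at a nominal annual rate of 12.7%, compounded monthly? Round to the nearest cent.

i = 0.127/12 = 0.0105833 per month; n = 22·12 = 264.
PV = PMT · [1 − (1+i)^(−n)] / i × (1+i) = 4700 · 89.560206 = 420,932.9690
(Beginning-of-period payments → annuity-due factor ×(1+i).)

$420,932.97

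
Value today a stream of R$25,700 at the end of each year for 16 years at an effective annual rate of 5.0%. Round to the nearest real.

R$278,531

PV = PMT · [1 − (1+i)^(−n)] / i = 25700 · 10.837770 = 278,530.6777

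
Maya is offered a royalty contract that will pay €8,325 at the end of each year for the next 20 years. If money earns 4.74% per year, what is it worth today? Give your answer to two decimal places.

€106,073.72

Annuity factor a(20|0.0474) = 12.741588; PV = 8325 × 12.741588 = 106,073.7225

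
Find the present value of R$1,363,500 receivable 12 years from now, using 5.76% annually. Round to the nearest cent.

PV = 1,363,500 / (1 + 0.0576)^12 = 1,363,500 / 1.958201 = 696,302.3110

R$696,302.31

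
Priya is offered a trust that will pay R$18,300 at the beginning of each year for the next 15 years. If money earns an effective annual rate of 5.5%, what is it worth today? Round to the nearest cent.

R$193,790.56

PV = PMT · [1 − (1+i)^(−n)] / i × (1+i) = 18300 · 10.589648 = 193,790.5565
(Beginning-of-period payments → annuity-due factor ×(1+i).)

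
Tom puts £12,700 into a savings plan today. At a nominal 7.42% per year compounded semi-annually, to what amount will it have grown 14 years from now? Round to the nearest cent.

i = 0.0742/2 = 0.0371 per half-year; n = 14·2 = 28.
FV = PV·(1+i)^n = 12,700 × 2.773178 = 35,219.3617

£35,219.36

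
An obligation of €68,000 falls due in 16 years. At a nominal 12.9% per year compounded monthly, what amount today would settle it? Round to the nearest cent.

€8,727.88

i = 0.129/12 = 0.01075 per month; n = 16·12 = 192.
PV = FV·(1+i)^(−n) = 68,000 × 0.128351 = 8,727.8829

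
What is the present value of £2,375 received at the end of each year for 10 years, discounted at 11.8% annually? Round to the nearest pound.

PV = PMT · [1 − (1+i)^(−n)] / i = 2375 · 5.696783 = 13,529.8591

£13,530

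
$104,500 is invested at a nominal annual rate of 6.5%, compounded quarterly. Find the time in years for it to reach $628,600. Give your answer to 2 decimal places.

27.83 years

Periodic rate i = 0.065/4 = 0.01625.
n = ln(628600/104500) / ln(1+0.01625) = ln(6.01531) / 0.016119 = 111.3137 quarters
= 111.3137/4 years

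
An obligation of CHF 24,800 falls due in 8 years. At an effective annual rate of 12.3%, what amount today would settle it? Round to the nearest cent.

Discount factor = (1+0.123)^(−8) = 0.395332; PV = 24,800 × 0.395332 = 9,804.2332

CHF 9,804.23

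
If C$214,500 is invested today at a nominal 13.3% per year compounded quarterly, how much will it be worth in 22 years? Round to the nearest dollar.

i = 0.133/4 = 0.03325 per quarter; n = 22·4 = 88.
FV = 214,500 × (1 + 0.03325)^88 = 3,815,080.6603

C$3,815,081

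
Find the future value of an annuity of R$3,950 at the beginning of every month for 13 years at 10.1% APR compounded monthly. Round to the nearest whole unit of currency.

R$1,276,345

Periodic rate i = 0.101/12 = 0.00841667; n = 13 × 12 = 156 periods.
FV = 3950 × [(1+0.00841667)^156 − 1] / 0.00841667 × (1+i) = 3950 × 323.125374 = 1,276,345.2281
(annuity-due: payments at period start, so ×(1+i).)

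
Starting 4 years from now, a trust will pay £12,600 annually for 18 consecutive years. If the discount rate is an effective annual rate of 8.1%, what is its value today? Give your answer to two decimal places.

£92,835.43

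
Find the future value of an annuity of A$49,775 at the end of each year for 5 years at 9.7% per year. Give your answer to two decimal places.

A$302,071.63

FV = 49775 × [(1+0.097)^5 − 1] / 0.097 = 49775 × 6.068742 = 302,071.6278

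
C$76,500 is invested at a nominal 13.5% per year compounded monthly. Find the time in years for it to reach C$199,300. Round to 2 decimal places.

Periodic rate i = 0.135/12 = 0.01125.
n = ln(199300/76500) / ln(1+0.01125) = ln(2.60523) / 0.011187 = 85.5908 months
= 85.5908/12 years

7.13 years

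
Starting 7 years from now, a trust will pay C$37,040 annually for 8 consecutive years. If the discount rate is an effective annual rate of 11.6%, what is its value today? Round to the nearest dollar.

PV at t=6 (ordinary 8-year annuity): 37040 × a(8|0.116) = 37040 × 5.037841 = 186,601.6335
Discount back 6 years: 186,601.6335 × (1+0.116)^(−6) = 186,601.6335 × 0.517625 = 96,589.5791

C$96,590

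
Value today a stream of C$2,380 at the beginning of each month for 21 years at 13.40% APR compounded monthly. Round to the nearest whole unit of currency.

C$202,388

Periodic rate i = 0.134/12 = 0.0111667; n = 21 × 12 = 252 periods.
PV = PMT · [1 − (1+i)^(−n)] / i × (1+i) = 2380 · 85.036959 = 202,387.9620
Payments are at the start of each period, so multiply by (1+i).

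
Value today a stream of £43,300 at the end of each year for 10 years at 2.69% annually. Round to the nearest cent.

Annuity factor a(10|0.0269) = 8.666759; PV = 43300 × 8.666759 = 375,270.6439

£375,270.64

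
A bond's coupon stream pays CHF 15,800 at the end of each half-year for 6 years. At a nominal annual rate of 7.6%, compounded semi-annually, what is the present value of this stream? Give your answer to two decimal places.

i = 0.076/2 = 0.038 per half-year; n = 6·2 = 12.
PV = 15800 × [1 − (1+0.038)^(−12)] / 0.038 = 15800 × 9.494931 = 150,019.9071

CHF 150,019.91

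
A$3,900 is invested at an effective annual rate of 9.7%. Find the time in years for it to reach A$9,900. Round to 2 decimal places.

10.06 years

n = ln(9900/3900) / ln(1+0.097) = ln(2.53846) / 0.092579 = 10.0623 years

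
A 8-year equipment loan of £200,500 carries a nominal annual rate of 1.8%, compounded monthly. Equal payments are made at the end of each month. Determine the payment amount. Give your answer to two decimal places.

With 12 periods per year: i = 0.0015, n = 96.
PMT = 200500 / ( [1 − (1+0.0015)^(−96)] / 0.0015 ) = 200500 / 89.345883 = 2,244.0877

£2,244.09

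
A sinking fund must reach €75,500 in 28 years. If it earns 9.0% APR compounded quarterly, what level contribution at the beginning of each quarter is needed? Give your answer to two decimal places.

i = 0.09/4 = 0.0225 per quarter; n = 28·4 = 112.
PMT = 75500 / ( [(1+0.0225)^112 − 1] / 0.0225 × (1+i) ) = 75500 / 503.808339 = 149.8586

€149.86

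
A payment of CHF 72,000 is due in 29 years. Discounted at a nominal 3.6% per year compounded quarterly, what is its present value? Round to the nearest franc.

CHF 25,466

With 4 periods per year: i = 0.009, n = 116.
PV = FV·(1+i)^(−n) = 72,000 × 0.353692 = 25,465.7935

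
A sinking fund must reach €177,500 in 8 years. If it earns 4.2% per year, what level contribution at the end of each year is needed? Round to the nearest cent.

€19,126.85

FV-annuity factor = 9.280148; PMT = 177500 / 9.280148 = 19,126.8499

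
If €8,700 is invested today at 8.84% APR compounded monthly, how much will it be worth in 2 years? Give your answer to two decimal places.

€10,375.79

i = 0.0884/12 = 0.00736667 per month; n = 2·12 = 24.
FV = 8,700 × (1 + 0.00736667)^24 = 10,375.7878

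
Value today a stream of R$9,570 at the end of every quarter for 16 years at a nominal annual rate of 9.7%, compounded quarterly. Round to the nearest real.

R$309,483

With 4 periods per year: i = 0.02425, n = 64.
Annuity factor a(64|0.02425) = 32.338835; PV = 9570 × 32.338835 = 309,482.6471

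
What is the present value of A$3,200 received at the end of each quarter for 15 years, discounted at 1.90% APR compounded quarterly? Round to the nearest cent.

With 4 periods per year: i = 0.00475, n = 60.
PV = 3200 × [1 − (1+0.00475)^(−60)] / 0.00475 = 3200 × 52.100665 = 166,722.1295

A$166,722.13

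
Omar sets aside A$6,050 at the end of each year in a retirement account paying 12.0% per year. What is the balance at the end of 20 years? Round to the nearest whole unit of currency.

A$435,917

FV = PMT · [(1+i)^n − 1] / i = 6050 · 72.052442 = 435,917.2768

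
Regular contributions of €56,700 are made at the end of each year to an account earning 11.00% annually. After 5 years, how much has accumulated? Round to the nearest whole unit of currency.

FV = 56700 × [(1+0.11)^5 − 1] / 0.11 = 56700 × 6.227801 = 353,116.3399

€353,116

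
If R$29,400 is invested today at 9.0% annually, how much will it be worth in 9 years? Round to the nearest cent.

R$63,853.66

FV = 29,400 × (1 + 0.09)^9 = 63,853.6624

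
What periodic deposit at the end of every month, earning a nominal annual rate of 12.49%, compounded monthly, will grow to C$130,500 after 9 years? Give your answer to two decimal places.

i = 0.1249/12 = 0.0104083 per month; n = 9·12 = 108.
FV-annuity factor = 197.881693; PMT = 130500 / 197.881693 = 659.4850

C$659.48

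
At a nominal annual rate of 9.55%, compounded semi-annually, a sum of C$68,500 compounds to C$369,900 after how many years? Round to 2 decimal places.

Periodic rate i = 0.0955/2 = 0.04775.
n = ln(369900/68500) / ln(1+0.04775) = ln(5.40000) / 0.046645 = 36.1539 half-years
= 36.1539/2 years

18.08 years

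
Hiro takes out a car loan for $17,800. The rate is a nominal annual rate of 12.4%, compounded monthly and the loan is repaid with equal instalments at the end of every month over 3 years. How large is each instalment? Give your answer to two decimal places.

With 12 periods per year: i = 0.0103333, n = 36.
Annuity-PV factor = 29.935028; PMT = 17800 / 29.935028 = 594.6211

$594.62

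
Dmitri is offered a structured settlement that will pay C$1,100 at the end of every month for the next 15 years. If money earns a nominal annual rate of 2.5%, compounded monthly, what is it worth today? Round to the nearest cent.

i = 0.025/12 = 0.00208333 per month; n = 15·12 = 180.
Annuity factor a(180|0.00208333) = 149.972433; PV = 1100 × 149.972433 = 164,969.6763

C$164,969.68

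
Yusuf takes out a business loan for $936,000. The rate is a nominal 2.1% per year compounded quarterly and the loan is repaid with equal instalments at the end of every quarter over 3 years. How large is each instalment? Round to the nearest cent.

Periodic rate i = 0.021/4 = 0.00525; n = 3 × 4 = 12 periods.
PMT = 936000 / ( [1 − (1+0.00525)^(−12)] / 0.00525 ) = 936000 / 11.600338 = 80,687.3006

$80,687.30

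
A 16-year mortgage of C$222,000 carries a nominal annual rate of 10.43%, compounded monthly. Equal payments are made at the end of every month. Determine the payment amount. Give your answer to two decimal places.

With 12 periods per year: i = 0.00869167, n = 192.
PMT = 222000 / ( [1 − (1+0.00869167)^(−192)] / 0.00869167 ) = 222000 / 93.211466 = 2,381.6812

C$2,381.68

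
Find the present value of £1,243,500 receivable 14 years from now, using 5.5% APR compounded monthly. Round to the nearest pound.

£576,771

i = 0.055/12 = 0.00458333 per month; n = 14·12 = 168.
PV = 1,243,500 / (1 + 0.00458333)^168 = 1,243,500 / 2.155970 = 576,770.5189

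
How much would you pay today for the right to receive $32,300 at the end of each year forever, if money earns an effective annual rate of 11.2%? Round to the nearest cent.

PV = C/r = 32300/0.112 = 288,392.8571

$288,392.86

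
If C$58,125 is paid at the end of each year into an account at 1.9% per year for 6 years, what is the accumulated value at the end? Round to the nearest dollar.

FV = PMT · [(1+i)^n − 1] / i = 58125 · 6.292324 = 365,741.3133

C$365,741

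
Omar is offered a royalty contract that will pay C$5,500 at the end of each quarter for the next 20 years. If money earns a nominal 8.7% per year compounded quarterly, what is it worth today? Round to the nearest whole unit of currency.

With 4 periods per year: i = 0.02175, n = 80.
Annuity factor a(80|0.02175) = 37.755171; PV = 5500 × 37.755171 = 207,653.4425

C$207,653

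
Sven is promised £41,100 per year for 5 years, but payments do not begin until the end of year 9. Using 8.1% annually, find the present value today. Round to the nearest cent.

£87,772.87

Value one period before first payment (t=8): 41100 × [1 − (1+0.081)^(−5)] / 0.081 = 41100 × 3.982209 = 163,668.7841
PV₀ = 163,668.7841 / (1+0.081)^8 = 163,668.7841 / 1.864685 = 87,772.8711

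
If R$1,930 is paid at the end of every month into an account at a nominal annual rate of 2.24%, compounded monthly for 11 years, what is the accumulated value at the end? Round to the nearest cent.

R$288,587.46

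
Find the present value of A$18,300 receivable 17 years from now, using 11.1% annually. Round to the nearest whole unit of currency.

A$3,057

PV = 18,300 / (1 + 0.111)^17 = 18,300 / 5.986032 = 3,057.1172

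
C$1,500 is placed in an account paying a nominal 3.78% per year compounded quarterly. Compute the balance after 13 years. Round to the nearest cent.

C$2,446.25

Periodic rate i = 0.0378/4 = 0.00945; n = 13 × 4 = 52 periods.
1,500 × (1+0.00945)^52 = 1,500 × 1.630836 = 2,446.2537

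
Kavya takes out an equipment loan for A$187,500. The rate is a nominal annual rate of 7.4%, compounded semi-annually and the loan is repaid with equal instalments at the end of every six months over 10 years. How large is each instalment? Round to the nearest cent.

A$13,432.57

i = 0.074/2 = 0.037 per half-year; n = 10·2 = 20.
Annuity-PV factor = 13.958605; PMT = 187500 / 13.958605 = 13,432.5743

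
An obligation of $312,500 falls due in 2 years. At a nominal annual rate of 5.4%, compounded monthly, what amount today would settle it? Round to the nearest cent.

$280,576.59

Periodic rate i = 0.054/12 = 0.0045; n = 2 × 12 = 24 periods.
PV = 312,500 / (1 + 0.0045)^24 = 312,500 / 1.113778 = 280,576.5919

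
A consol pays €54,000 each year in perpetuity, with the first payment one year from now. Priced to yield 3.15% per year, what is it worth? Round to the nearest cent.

€1,714,285.71

PV = PMT / i = 54000 / 0.0315 = 1,714,285.7143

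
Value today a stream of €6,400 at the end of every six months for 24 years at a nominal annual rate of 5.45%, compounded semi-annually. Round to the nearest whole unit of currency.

€170,244

With 2 periods per year: i = 0.02725, n = 48.
PV = 6400 × [1 − (1+0.02725)^(−48)] / 0.02725 = 6400 × 26.600575 = 170,243.6773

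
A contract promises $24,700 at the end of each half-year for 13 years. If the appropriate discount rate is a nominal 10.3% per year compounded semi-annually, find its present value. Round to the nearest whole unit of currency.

$349,640

Periodic rate i = 0.103/2 = 0.0515; n = 13 × 2 = 26 periods.
PV = 24700 × [1 − (1+0.0515)^(−26)] / 0.0515 = 24700 × 14.155467 = 349,640.0336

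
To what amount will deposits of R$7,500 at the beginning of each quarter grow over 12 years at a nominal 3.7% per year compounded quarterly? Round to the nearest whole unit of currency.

With 4 periods per year: i = 0.00925, n = 48.
FV = PMT · [(1+i)^n − 1] / i × (1+i) = 7500 · 60.637057 = 454,777.9283
Payments are at the start of each period, so multiply by (1+i).

R$454,778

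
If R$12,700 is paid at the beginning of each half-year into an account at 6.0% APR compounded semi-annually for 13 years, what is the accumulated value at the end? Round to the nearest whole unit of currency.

R$504,312

Periodic rate i = 0.06/2 = 0.03; n = 13 × 2 = 26 periods.
Accumulation factor s(26|0.03) × (1+i) = 39.709634; FV = 12700 × 39.709634 = 504,312.3457
(Beginning-of-period payments → annuity-due factor ×(1+i).)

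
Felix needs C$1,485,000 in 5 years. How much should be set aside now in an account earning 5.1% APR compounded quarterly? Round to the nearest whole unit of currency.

C$1,152,607

Periodic rate i = 0.051/4 = 0.01275; n = 5 × 4 = 20 periods.
Discount factor = (1+0.01275)^(−20) = 0.776167; PV = 1,485,000 × 0.776167 = 1,152,607.4345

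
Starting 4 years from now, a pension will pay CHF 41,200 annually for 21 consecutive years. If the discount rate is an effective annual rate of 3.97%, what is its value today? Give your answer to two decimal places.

CHF 515,709.89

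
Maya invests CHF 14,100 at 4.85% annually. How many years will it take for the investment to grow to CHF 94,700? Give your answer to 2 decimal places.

40.21 years

n = ln(94700/14100) / ln(1+0.0485) = ln(6.71631) / 0.047361 = 40.2136 years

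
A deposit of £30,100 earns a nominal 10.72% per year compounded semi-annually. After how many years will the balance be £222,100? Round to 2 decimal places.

Periodic rate i = 0.1072/2 = 0.0536.
n = ln(222100/30100) / ln(1+0.0536) = ln(7.37874) / 0.052213 = 38.2780 half-years
= 38.2780/2 years

19.14 years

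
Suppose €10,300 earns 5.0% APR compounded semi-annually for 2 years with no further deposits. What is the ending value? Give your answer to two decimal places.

€11,369.27

Periodic rate i = 0.05/2 = 0.025; n = 2 × 2 = 4 periods.
10,300 × (1+0.025)^4 = 10,300 × 1.103813 = 11,369.2728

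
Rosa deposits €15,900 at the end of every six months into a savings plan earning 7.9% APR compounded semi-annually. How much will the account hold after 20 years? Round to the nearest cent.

€1,493,212.73

Periodic rate i = 0.079/2 = 0.0395; n = 20 × 2 = 40 periods.
FV = 15900 × [(1+0.0395)^40 − 1] / 0.0395 = 15900 × 93.912750 = 1,493,212.7266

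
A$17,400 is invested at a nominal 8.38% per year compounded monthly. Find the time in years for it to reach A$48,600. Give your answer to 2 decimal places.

12.30 years

Periodic rate i = 0.0838/12 = 0.00698333.
(1+i)^n = 48600/17400 = 2.79310, so n = ln 2.79310 / ln 1.00698 = 147.5994 months
= 147.5994/12 years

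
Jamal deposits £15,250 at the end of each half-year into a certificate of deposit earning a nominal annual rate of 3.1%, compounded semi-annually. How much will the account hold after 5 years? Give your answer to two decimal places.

Periodic rate i = 0.031/2 = 0.0155; n = 5 × 2 = 10 periods.
Accumulation factor s(10|0.0155) = 10.727127; FV = 15250 × 10.727127 = 163,588.6829

£163,588.68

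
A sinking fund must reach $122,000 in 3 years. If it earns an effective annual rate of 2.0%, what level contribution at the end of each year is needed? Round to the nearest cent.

$39,864.07

FV-annuity factor = 3.060400; PMT = 122000 / 3.060400 = 39,864.0701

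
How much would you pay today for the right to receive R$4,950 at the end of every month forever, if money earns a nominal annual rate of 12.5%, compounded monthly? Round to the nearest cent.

Periodic rate i = 0.125/12 = 0.0104167.
PV = C/r = 4950/0.0104167 = 475,200.0000

R$475,200.00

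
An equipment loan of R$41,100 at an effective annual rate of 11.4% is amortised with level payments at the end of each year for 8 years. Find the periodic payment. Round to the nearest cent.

R$8,100.87

Annuity-PV factor = 5.073532; PMT = 41100 / 5.073532 = 8,100.8654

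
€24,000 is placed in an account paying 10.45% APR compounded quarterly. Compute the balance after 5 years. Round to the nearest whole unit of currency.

Periodic rate i = 0.1045/4 = 0.026125; n = 5 × 4 = 20 periods.
FV = PV·(1+i)^n = 24,000 × 1.674964 = 40,199.1264

€40,199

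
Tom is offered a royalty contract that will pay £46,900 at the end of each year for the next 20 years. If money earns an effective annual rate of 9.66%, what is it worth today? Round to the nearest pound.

PV = PMT · [1 − (1+i)^(−n)] / i = 46900 · 8.714932 = 408,730.2911

£408,730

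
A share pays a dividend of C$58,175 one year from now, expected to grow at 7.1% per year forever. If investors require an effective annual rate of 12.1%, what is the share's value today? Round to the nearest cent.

C$1,163,500.00

PV = PMT / (i − g) = 58175 / (0.121 − 0.071) = 58175 / 0.050000 = 1,163,500.0000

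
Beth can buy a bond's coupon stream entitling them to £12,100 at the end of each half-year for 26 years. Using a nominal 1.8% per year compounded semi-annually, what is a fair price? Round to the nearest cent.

£500,716.92

With 2 periods per year: i = 0.009, n = 52.
PV = PMT · [1 − (1+i)^(−n)] / i = 12100 · 41.381564 = 500,716.9210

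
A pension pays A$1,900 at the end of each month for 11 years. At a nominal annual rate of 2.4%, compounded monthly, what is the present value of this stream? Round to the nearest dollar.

i = 0.024/12 = 0.002 per month; n = 11·12 = 132.
Annuity factor a(132|0.002) = 115.911979; PV = 1900 × 115.911979 = 220,232.7606

A$220,233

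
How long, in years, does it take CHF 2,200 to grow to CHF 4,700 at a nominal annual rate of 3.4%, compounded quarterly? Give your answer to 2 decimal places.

22.42 years

Periodic rate i = 0.034/4 = 0.0085.
n = ln(4700/2200) / ln(1+0.0085) = ln(2.13636) / 0.008464 = 89.6855 quarters
= 89.6855/4 years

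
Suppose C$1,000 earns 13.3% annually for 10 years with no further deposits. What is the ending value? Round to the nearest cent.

1,000 × (1+0.133)^10 = 1,000 × 3.485773 = 3,485.7730

C$3,485.77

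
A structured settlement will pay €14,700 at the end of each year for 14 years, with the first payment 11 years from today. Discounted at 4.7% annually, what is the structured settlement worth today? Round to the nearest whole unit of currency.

€93,712

PV at t=10 (ordinary 14-year annuity): 14700 × a(14|0.047) = 14700 × 10.091271 = 148,341.6833
Discount back 10 years: 148,341.6833 × (1+0.047)^(−10) = 148,341.6833 × 0.631732 = 93,712.2545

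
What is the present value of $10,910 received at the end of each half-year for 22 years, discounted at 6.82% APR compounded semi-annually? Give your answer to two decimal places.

$246,773.77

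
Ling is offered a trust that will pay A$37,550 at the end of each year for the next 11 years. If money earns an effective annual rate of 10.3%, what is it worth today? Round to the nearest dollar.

PV = PMT · [1 − (1+i)^(−n)] / i = 37550 · 6.406319 = 240,557.2836

A$240,557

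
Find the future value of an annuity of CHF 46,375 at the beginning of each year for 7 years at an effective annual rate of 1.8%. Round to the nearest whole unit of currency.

CHF 348,859

FV = 46375 × [(1+0.018)^7 − 1] / 0.018 × (1+i) = 46375 × 7.522558 = 348,858.6352
(Beginning-of-period payments → annuity-due factor ×(1+i).)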